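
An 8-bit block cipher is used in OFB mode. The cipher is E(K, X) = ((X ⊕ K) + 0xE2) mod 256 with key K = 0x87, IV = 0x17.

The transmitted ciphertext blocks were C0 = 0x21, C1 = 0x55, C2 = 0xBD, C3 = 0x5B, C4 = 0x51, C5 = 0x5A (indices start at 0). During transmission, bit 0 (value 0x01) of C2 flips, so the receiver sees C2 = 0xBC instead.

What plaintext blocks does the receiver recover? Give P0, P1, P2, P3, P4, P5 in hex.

P0 = 0x53, P1 = 0x82, P2 = 0x8E, P3 = 0xCC, P4 = 0xA3, P5 = 0x0D

OFB decryption: S_i = E(K, S_{i−1}) with S_{−1} = IV; P_i = C_i ⊕ S_i.
Only C2 changed, to 0xBC. In OFB, a change in C_i flips the same bit in P_i only; the keystream is unaffected. Decrypting the received ciphertext:
P0: S = E(K, 0x17) = 0x72; 0x21 ⊕ 0x72 = 0x53.
P1: S = E(K, 0x72) = 0xD7; 0x55 ⊕ 0xD7 = 0x82.
P2: S = E(K, 0xD7) = 0x32; 0xBC ⊕ 0x32 = 0x8E.
P3: S = E(K, 0x32) = 0x97; 0x5B ⊕ 0x97 = 0xCC.
P4: S = E(K, 0x97) = 0xF2; 0x51 ⊕ 0xF2 = 0xA3.
P5: S = E(K, 0xF2) = 0x57; 0x5A ⊕ 0x57 = 0x0D.
Blocks that differ from the original plaintext: P2.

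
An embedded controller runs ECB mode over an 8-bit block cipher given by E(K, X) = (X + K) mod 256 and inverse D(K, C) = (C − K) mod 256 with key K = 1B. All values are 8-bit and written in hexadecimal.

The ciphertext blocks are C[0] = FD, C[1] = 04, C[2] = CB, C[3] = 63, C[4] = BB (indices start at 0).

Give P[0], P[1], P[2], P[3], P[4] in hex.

ECB decryption: P_i = D(K, C_i).
P[0]: D(K, FD) = E2.
P[1]: D(K, 04) = E9.
P[2]: D(K, CB) = B0.
P[3]: D(K, 63) = 48.
P[4]: D(K, BB) = A0.

P[0] = E2, P[1] = E9, P[2] = B0, P[3] = 48, P[4] = A0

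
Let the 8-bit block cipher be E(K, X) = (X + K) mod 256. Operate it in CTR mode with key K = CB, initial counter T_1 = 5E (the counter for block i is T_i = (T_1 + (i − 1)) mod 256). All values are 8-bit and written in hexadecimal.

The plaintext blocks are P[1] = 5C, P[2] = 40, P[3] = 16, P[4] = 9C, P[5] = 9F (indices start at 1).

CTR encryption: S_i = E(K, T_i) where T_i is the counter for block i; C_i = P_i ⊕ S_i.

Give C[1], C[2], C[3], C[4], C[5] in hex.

C[1] = 75, C[2] = 6A, C[3] = 3D, C[4] = B0, C[5] = B2

C[1]: T = 5E, S = E(K, T) = 29; 5C ⊕ 29 = 75.
C[2]: T = 5F, S = E(K, T) = 2A; 40 ⊕ 2A = 6A.
C[3]: T = 60, S = E(K, T) = 2B; 16 ⊕ 2B = 3D.
C[4]: T = 61, S = E(K, T) = 2C; 9C ⊕ 2C = B0.
C[5]: T = 62, S = E(K, T) = 2D; 9F ⊕ 2D = B2.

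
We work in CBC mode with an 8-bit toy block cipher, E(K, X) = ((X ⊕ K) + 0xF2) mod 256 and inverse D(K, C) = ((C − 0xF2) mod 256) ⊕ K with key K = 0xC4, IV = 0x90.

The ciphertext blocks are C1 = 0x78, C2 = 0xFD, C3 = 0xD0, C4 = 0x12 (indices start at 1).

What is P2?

P2 = 0xB7

CBC decryption: P_i = D(K, C_i) ⊕ C_{i−1}, with C_{0} = IV.
P2: D(K, 0xFD) = 0xCF; 0xCF ⊕ 0x78 = 0xB7.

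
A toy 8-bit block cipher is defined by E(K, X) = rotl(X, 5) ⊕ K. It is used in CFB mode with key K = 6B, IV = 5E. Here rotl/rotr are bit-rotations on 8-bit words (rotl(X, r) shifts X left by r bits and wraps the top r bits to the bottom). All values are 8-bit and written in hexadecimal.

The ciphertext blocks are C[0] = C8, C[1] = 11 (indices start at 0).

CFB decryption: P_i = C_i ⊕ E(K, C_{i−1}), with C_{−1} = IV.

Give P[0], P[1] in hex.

P[0]: E(K, 5E) = A0; C8 ⊕ A0 = 68.
P[1]: E(K, C8) = 72; 11 ⊕ 72 = 63.

P[0] = 68, P[1] = 63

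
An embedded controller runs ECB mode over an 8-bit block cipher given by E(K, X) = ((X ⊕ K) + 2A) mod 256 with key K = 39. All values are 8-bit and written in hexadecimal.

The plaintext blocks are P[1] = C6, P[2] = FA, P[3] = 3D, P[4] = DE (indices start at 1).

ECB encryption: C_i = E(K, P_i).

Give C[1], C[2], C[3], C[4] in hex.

C[1]: E(K, C6) = 29.
C[2]: E(K, FA) = ED.
C[3]: E(K, 3D) = 2E.
C[4]: E(K, DE) = 11.

C[1] = 29, C[2] = ED, C[3] = 2E, C[4] = 11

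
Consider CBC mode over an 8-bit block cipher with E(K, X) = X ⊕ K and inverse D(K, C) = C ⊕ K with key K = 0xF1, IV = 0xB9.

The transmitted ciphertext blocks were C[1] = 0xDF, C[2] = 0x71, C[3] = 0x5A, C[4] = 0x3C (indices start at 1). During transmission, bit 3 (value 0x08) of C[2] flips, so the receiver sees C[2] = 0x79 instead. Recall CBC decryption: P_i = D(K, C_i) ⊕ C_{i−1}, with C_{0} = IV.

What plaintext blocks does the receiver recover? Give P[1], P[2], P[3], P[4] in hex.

P[1] = 0x97, P[2] = 0x57, P[3] = 0xD2, P[4] = 0x97

Only C[2] changed, to 0x79. In CBC, a change in C_i garbles P_i and flips the same bit in P_{i+1}. Decrypting the received ciphertext:
P[1]: D(K, 0xDF) = 0x2E; 0x2E ⊕ 0xB9 = 0x97.
P[2]: D(K, 0x79) = 0x88; 0x88 ⊕ 0xDF = 0x57.
P[3]: D(K, 0x5A) = 0xAB; 0xAB ⊕ 0x79 = 0xD2.
P[4]: D(K, 0x3C) = 0xCD; 0xCD ⊕ 0x5A = 0x97.
Blocks that differ from the original plaintext: P[2], P[3].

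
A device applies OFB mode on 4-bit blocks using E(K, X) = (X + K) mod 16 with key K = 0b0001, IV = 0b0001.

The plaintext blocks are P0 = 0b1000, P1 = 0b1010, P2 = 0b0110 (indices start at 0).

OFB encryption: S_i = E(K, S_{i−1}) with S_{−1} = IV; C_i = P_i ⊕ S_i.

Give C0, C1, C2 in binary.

C0 = 0b1010, C1 = 0b1001, C2 = 0b0010

C0: S = E(K, 0b0001) = 0b0010; 0b1000 ⊕ 0b0010 = 0b1010.
C1: S = E(K, 0b0010) = 0b0011; 0b1010 ⊕ 0b0011 = 0b1001.
C2: S = E(K, 0b0011) = 0b0100; 0b0110 ⊕ 0b0100 = 0b0010.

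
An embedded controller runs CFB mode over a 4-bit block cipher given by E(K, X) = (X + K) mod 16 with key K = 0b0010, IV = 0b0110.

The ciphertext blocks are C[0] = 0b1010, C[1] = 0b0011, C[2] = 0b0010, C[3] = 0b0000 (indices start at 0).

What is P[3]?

P[3] = 0b0100

CFB decryption: P_i = C_i ⊕ E(K, C_{i−1}), with C_{−1} = IV.
P[3]: E(K, 0b0010) = 0b0100; 0b0000 ⊕ 0b0100 = 0b0100.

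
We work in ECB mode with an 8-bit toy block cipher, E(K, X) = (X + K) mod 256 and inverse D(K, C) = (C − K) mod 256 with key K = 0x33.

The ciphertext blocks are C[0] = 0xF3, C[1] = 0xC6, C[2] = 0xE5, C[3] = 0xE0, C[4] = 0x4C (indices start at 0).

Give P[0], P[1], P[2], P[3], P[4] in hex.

ECB decryption: P_i = D(K, C_i).
P[0]: D(K, 0xF3) = 0xC0.
P[1]: D(K, 0xC6) = 0x93.
P[2]: D(K, 0xE5) = 0xB2.
P[3]: D(K, 0xE0) = 0xAD.
P[4]: D(K, 0x4C) = 0x19.

P[0] = 0xC0, P[1] = 0x93, P[2] = 0xB2, P[3] = 0xAD, P[4] = 0x19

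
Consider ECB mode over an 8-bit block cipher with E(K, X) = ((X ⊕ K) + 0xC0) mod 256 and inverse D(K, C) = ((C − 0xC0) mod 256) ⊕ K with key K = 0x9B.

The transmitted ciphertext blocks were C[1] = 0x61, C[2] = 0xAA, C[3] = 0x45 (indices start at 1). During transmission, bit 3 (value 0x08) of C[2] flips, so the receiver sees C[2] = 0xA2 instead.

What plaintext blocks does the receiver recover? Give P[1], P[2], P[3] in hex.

ECB decryption: P_i = D(K, C_i).
Only C[2] changed, to 0xA2. In ECB, a change in C_i affects only P_i. Decrypting the received ciphertext:
P[1]: D(K, 0x61) = 0x3A.
P[2]: D(K, 0xA2) = 0x79.
P[3]: D(K, 0x45) = 0x1E.
Blocks that differ from the original plaintext: P[2].

P[1] = 0x3A, P[2] = 0x79, P[3] = 0x1E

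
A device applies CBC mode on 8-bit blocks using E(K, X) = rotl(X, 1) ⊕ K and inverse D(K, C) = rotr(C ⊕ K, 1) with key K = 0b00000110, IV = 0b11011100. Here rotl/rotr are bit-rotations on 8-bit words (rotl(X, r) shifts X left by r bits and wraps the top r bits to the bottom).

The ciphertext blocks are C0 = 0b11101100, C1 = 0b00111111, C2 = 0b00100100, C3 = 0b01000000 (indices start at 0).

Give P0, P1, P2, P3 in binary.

CBC decryption: P_i = D(K, C_i) ⊕ C_{i−1}, with C_{−1} = IV.
P0: D(K, 0b11101100) = 0b01110101; 0b01110101 ⊕ 0b11011100 = 0b10101001.
P1: D(K, 0b00111111) = 0b10011100; 0b10011100 ⊕ 0b11101100 = 0b01110000.
P2: D(K, 0b00100100) = 0b00010001; 0b00010001 ⊕ 0b00111111 = 0b00101110.
P3: D(K, 0b01000000) = 0b00100011; 0b00100011 ⊕ 0b00100100 = 0b00000111.

P0 = 0b10101001, P1 = 0b01110000, P2 = 0b00101110, P3 = 0b00000111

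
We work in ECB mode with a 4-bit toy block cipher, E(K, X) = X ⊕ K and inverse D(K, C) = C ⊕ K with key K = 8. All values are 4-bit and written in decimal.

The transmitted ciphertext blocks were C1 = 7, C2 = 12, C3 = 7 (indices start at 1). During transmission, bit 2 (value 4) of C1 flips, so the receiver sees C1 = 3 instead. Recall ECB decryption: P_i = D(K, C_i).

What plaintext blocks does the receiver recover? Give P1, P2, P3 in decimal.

P1 = 11, P2 = 4, P3 = 15

Only C1 changed, to 3. In ECB, a change in C_i affects only P_i. Decrypting the received ciphertext:
P1: D(K, 3) = 11.
P2: D(K, 12) = 4.
P3: D(K, 7) = 15.
Blocks that differ from the original plaintext: P1.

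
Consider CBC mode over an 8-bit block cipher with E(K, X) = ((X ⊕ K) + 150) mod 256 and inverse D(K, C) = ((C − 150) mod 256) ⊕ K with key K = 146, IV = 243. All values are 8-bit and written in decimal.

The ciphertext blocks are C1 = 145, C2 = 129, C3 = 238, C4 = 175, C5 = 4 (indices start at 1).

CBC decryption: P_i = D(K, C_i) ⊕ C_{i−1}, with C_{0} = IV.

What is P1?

P1: D(K, 145) = 105; 105 ⊕ 243 = 154.

P1 = 154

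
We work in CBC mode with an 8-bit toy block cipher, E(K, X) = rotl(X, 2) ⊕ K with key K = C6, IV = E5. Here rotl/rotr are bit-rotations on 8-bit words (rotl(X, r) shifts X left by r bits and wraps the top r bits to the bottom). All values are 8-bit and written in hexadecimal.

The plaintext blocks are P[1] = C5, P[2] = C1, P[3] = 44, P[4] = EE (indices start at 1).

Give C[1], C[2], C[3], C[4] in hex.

C[1] = 46, C[2] = D8, C[3] = B4, C[4] = AF

CBC encryption: C_i = E(K, P_i ⊕ C_{i−1}), with C_{0} = IV.
C[1]: P[1] ⊕ E5 = 20; E(K, 20) = 46.
C[2]: P[2] ⊕ 46 = 87; E(K, 87) = D8.
C[3]: P[3] ⊕ D8 = 9C; E(K, 9C) = B4.
C[4]: P[4] ⊕ B4 = 5A; E(K, 5A) = AF.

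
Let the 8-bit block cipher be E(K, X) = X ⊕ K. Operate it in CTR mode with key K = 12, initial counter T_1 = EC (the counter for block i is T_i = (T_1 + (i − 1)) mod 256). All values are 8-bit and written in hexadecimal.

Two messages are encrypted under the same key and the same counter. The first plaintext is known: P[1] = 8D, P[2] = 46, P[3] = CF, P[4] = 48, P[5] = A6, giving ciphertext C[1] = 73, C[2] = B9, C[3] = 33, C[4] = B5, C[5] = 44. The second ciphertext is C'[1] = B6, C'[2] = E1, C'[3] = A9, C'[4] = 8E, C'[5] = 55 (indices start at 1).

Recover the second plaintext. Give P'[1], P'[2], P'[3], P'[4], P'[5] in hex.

In CTR with a reused counter, both messages share the same keystream S_i, so C_i ⊕ C'_i = P_i ⊕ P'_i and thus P'_i = P_i ⊕ C_i ⊕ C'_i.
P'[1]: 8D ⊕ 73 ⊕ B6 = 48.
P'[2]: 46 ⊕ B9 ⊕ E1 = 1E.
P'[3]: CF ⊕ 33 ⊕ A9 = 55.
P'[4]: 48 ⊕ B5 ⊕ 8E = 73.
P'[5]: A6 ⊕ 44 ⊕ 55 = B7.

P'[1] = 48, P'[2] = 1E, P'[3] = 55, P'[4] = 73, P'[5] = B7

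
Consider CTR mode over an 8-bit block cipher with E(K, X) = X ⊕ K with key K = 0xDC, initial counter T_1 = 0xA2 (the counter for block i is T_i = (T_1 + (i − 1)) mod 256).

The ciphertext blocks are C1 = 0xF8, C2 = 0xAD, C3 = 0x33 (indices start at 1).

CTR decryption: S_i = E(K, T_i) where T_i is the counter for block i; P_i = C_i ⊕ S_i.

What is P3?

P3: T = 0xA4, S = E(K, T) = 0x78; 0x33 ⊕ 0x78 = 0x4B.

P3 = 0x4B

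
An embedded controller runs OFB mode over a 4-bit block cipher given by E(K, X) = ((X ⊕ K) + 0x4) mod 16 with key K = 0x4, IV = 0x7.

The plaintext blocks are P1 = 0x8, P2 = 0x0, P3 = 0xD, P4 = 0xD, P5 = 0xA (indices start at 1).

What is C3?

OFB encryption: S_i = E(K, S_{i−1}) with S_{0} = IV; C_i = P_i ⊕ S_i.
C1: S = E(K, 0x7) = 0x7; 0x8 ⊕ 0x7 = 0xF.
C2: S = E(K, 0x7) = 0x7; 0x0 ⊕ 0x7 = 0x7.
C3: S = E(K, 0x7) = 0x7; 0xD ⊕ 0x7 = 0xA.

C3 = 0xA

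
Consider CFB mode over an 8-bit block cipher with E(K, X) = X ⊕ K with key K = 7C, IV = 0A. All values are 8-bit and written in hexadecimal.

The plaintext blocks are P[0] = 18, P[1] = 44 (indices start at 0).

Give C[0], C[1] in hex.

CFB encryption: C_i = P_i ⊕ E(K, C_{i−1}), with C_{−1} = IV.
C[0]: E(K, 0A) = 76; 18 ⊕ 76 = 6E.
C[1]: E(K, 6E) = 12; 44 ⊕ 12 = 56.

C[0] = 6E, C[1] = 56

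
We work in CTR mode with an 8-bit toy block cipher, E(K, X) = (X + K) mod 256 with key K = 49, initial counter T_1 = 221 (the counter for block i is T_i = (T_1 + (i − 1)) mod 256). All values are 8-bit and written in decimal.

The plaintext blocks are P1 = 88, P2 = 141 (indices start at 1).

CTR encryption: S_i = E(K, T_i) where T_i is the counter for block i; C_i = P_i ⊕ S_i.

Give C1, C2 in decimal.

C1 = 86, C2 = 130

C1: T = 221, S = E(K, T) = 14; 88 ⊕ 14 = 86.
C2: T = 222, S = E(K, T) = 15; 141 ⊕ 15 = 130.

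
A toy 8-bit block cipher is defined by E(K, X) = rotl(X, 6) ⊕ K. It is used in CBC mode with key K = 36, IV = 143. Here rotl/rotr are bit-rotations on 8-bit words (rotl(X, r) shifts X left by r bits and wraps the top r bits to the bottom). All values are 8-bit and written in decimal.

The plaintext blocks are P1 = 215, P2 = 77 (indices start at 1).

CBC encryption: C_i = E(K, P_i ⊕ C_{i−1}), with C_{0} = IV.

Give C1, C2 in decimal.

C1 = 50, C2 = 251

C1: P1 ⊕ 143 = 88; E(K, 88) = 50.
C2: P2 ⊕ 50 = 127; E(K, 127) = 251.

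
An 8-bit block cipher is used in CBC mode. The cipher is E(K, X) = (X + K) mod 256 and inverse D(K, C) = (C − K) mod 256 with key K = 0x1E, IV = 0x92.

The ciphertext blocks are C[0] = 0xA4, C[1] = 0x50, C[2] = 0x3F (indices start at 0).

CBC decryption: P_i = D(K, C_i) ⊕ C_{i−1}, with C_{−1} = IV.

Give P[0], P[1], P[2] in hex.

P[0] = 0x14, P[1] = 0x96, P[2] = 0x71

P[0]: D(K, 0xA4) = 0x86; 0x86 ⊕ 0x92 = 0x14.
P[1]: D(K, 0x50) = 0x32; 0x32 ⊕ 0xA4 = 0x96.
P[2]: D(K, 0x3F) = 0x21; 0x21 ⊕ 0x50 = 0x71.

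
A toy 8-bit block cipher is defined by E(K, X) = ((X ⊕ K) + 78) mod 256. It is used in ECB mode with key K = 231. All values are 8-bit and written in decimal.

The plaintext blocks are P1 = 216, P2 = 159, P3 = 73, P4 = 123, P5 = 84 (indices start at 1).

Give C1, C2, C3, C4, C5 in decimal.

ECB encryption: C_i = E(K, P_i).
C1: E(K, 216) = 141.
C2: E(K, 159) = 198.
C3: E(K, 73) = 252.
C4: E(K, 123) = 234.
C5: E(K, 84) = 1.

C1 = 141, C2 = 198, C3 = 252, C4 = 234, C5 = 1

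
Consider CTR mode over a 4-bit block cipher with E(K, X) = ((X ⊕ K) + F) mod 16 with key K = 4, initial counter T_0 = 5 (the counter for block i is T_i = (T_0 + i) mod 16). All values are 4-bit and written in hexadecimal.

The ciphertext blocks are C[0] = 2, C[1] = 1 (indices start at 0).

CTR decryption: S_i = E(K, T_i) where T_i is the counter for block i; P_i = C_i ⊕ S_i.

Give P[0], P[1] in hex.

P[0]: T = 5, S = E(K, T) = 0; 2 ⊕ 0 = 2.
P[1]: T = 6, S = E(K, T) = 1; 1 ⊕ 1 = 0.

P[0] = 2, P[1] = 0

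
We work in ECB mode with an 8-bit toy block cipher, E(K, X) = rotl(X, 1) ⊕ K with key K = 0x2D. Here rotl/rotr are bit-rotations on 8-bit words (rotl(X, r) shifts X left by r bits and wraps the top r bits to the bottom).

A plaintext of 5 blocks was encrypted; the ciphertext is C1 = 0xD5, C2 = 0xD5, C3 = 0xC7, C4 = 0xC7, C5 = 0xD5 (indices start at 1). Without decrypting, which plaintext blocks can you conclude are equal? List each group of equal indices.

P1 = P2 = P5; P3 = P4

ECB encrypts each block independently with the same key, so equal ciphertext blocks imply equal plaintext blocks.
C1 = C2 = C5 = 0xD5, so P1 = P2 = P5.
C3 = C4 = 0xC7, so P3 = P4.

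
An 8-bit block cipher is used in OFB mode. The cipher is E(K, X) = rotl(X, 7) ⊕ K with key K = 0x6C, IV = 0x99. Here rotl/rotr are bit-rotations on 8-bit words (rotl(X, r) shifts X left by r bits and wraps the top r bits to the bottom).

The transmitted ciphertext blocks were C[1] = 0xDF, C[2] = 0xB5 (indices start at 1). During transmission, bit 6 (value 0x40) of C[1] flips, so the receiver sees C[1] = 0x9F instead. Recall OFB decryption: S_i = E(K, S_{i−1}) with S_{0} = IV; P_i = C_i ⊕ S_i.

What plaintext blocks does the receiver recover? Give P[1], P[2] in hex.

P[1] = 0x3F, P[2] = 0x89

Only C[1] changed, to 0x9F. In OFB, a change in C_i flips the same bit in P_i only; the keystream is unaffected. Decrypting the received ciphertext:
P[1]: S = E(K, 0x99) = 0xA0; 0x9F ⊕ 0xA0 = 0x3F.
P[2]: S = E(K, 0xA0) = 0x3C; 0xB5 ⊕ 0x3C = 0x89.
Blocks that differ from the original plaintext: P[1].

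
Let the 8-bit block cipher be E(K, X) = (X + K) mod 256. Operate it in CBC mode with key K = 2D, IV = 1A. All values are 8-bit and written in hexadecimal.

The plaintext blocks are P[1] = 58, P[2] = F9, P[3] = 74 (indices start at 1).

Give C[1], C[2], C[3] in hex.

C[1] = 6F, C[2] = C3, C[3] = E4

CBC encryption: C_i = E(K, P_i ⊕ C_{i−1}), with C_{0} = IV.
C[1]: P[1] ⊕ 1A = 42; E(K, 42) = 6F.
C[2]: P[2] ⊕ 6F = 96; E(K, 96) = C3.
C[3]: P[3] ⊕ C3 = B7; E(K, B7) = E4.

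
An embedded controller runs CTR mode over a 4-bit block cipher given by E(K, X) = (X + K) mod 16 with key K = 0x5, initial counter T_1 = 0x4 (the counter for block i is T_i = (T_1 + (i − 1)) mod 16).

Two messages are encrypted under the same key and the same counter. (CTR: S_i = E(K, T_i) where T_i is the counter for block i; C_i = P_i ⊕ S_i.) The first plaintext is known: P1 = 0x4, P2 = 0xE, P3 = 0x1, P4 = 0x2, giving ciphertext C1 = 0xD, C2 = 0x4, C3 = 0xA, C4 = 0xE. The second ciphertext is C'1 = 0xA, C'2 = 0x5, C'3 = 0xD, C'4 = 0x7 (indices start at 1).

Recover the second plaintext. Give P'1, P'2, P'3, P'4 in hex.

In CTR with a reused counter, both messages share the same keystream S_i, so C_i ⊕ C'_i = P_i ⊕ P'_i and thus P'_i = P_i ⊕ C_i ⊕ C'_i.
P'1: 0x4 ⊕ 0xD ⊕ 0xA = 0x3.
P'2: 0xE ⊕ 0x4 ⊕ 0x5 = 0xF.
P'3: 0x1 ⊕ 0xA ⊕ 0xD = 0x6.
P'4: 0x2 ⊕ 0xE ⊕ 0x7 = 0xB.

P'1 = 0x3, P'2 = 0xF, P'3 = 0x6, P'4 = 0xB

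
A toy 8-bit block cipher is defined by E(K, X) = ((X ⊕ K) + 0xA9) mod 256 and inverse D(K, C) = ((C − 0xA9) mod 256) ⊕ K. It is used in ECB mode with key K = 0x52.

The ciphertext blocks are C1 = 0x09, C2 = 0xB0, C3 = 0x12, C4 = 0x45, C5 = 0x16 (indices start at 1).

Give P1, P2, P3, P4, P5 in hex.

ECB decryption: P_i = D(K, C_i).
P1: D(K, 0x09) = 0x32.
P2: D(K, 0xB0) = 0x55.
P3: D(K, 0x12) = 0x3B.
P4: D(K, 0x45) = 0xCE.
P5: D(K, 0x16) = 0x3F.

P1 = 0x32, P2 = 0x55, P3 = 0x3B, P4 = 0xCE, P5 = 0x3F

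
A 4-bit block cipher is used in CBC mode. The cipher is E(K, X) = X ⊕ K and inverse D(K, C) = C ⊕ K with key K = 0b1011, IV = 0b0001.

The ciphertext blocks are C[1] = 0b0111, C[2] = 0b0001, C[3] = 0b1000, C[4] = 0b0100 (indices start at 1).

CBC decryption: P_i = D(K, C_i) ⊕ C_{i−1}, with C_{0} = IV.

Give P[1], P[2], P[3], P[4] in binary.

P[1] = 0b1101, P[2] = 0b1101, P[3] = 0b0010, P[4] = 0b0111

P[1]: D(K, 0b0111) = 0b1100; 0b1100 ⊕ 0b0001 = 0b1101.
P[2]: D(K, 0b0001) = 0b1010; 0b1010 ⊕ 0b0111 = 0b1101.
P[3]: D(K, 0b1000) = 0b0011; 0b0011 ⊕ 0b0001 = 0b0010.
P[4]: D(K, 0b0100) = 0b1111; 0b1111 ⊕ 0b1000 = 0b0111.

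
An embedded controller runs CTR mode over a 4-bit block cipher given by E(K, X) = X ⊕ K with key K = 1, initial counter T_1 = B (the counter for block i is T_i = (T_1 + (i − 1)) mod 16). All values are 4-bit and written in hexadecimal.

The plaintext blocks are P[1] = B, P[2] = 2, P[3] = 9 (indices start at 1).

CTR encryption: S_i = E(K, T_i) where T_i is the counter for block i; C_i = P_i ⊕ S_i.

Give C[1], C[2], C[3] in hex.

C[1]: T = B, S = E(K, T) = A; B ⊕ A = 1.
C[2]: T = C, S = E(K, T) = D; 2 ⊕ D = F.
C[3]: T = D, S = E(K, T) = C; 9 ⊕ C = 5.

C[1] = 1, C[2] = F, C[3] = 5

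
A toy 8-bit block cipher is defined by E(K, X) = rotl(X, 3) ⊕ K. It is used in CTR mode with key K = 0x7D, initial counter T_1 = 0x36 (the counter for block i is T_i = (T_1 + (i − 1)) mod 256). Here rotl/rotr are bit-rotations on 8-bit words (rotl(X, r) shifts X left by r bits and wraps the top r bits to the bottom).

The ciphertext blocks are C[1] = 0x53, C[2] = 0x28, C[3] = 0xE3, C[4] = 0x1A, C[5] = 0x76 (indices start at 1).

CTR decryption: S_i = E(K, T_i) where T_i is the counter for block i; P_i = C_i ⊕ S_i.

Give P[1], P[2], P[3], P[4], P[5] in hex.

P[1]: T = 0x36, S = E(K, T) = 0xCC; 0x53 ⊕ 0xCC = 0x9F.
P[2]: T = 0x37, S = E(K, T) = 0xC4; 0x28 ⊕ 0xC4 = 0xEC.
P[3]: T = 0x38, S = E(K, T) = 0xBC; 0xE3 ⊕ 0xBC = 0x5F.
P[4]: T = 0x39, S = E(K, T) = 0xB4; 0x1A ⊕ 0xB4 = 0xAE.
P[5]: T = 0x3A, S = E(K, T) = 0xAC; 0x76 ⊕ 0xAC = 0xDA.

P[1] = 0x9F, P[2] = 0xEC, P[3] = 0x5F, P[4] = 0xAE, P[5] = 0xDA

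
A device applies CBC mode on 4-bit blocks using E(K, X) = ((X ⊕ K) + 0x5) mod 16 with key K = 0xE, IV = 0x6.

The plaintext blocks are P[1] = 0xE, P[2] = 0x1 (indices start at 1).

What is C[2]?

CBC encryption: C_i = E(K, P_i ⊕ C_{i−1}), with C_{0} = IV.
C[1]: P[1] ⊕ 0x6 = 0x8; E(K, 0x8) = 0xB.
C[2]: P[2] ⊕ 0xB = 0xA; E(K, 0xA) = 0x9.

C[2] = 0x9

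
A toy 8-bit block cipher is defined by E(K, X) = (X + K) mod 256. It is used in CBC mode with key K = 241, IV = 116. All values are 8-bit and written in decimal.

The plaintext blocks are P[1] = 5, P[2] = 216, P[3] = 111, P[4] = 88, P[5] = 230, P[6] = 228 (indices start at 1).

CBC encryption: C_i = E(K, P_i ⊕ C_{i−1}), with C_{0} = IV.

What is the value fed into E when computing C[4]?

237

C[1]: P[1] ⊕ 116 = 113; E(K, 113) = 98.
C[2]: P[2] ⊕ 98 = 186; E(K, 186) = 171.
C[3]: P[3] ⊕ 171 = 196; E(K, 196) = 181.
C[4]: P[4] ⊕ 181 = 237; E(K, 237) = 222.
So the input to E for block [4] is 237.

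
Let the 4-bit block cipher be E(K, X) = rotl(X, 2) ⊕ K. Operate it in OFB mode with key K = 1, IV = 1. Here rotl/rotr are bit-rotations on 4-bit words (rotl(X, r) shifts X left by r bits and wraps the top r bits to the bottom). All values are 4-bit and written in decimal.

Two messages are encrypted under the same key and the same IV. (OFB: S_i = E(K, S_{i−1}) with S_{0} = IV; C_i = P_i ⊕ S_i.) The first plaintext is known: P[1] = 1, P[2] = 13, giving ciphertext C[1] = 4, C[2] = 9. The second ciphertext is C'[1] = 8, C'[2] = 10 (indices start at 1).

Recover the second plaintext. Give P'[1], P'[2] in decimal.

In OFB with a reused IV, both messages share the same keystream S_i, so C_i ⊕ C'_i = P_i ⊕ P'_i and thus P'_i = P_i ⊕ C_i ⊕ C'_i.
P'[1]: 1 ⊕ 4 ⊕ 8 = 13.
P'[2]: 13 ⊕ 9 ⊕ 10 = 14.

P'[1] = 13, P'[2] = 14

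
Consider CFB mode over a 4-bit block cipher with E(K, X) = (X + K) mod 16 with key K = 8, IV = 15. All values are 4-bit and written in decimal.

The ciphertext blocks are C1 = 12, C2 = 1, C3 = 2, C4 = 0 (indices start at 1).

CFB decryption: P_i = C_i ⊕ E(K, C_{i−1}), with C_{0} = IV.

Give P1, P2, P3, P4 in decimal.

P1: E(K, 15) = 7; 12 ⊕ 7 = 11.
P2: E(K, 12) = 4; 1 ⊕ 4 = 5.
P3: E(K, 1) = 9; 2 ⊕ 9 = 11.
P4: E(K, 2) = 10; 0 ⊕ 10 = 10.

P1 = 11, P2 = 5, P3 = 11, P4 = 10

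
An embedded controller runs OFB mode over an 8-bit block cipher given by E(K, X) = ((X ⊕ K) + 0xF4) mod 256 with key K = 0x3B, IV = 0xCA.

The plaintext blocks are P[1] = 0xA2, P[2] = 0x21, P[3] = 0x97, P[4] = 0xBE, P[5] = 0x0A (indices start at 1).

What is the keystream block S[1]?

OFB encryption: S_i = E(K, S_{i−1}) with S_{0} = IV; C_i = P_i ⊕ S_i.
C[1]: S = E(K, 0xCA) = 0xE5; 0xA2 ⊕ 0xE5 = 0x47.
So S[1] = 0xE5.

0xE5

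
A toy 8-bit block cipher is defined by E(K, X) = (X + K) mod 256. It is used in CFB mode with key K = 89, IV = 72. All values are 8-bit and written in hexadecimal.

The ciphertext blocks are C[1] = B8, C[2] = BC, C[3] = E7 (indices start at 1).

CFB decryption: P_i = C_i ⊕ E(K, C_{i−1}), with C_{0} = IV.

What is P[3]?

P[3]: E(K, BC) = 45; E7 ⊕ 45 = A2.

P[3] = A2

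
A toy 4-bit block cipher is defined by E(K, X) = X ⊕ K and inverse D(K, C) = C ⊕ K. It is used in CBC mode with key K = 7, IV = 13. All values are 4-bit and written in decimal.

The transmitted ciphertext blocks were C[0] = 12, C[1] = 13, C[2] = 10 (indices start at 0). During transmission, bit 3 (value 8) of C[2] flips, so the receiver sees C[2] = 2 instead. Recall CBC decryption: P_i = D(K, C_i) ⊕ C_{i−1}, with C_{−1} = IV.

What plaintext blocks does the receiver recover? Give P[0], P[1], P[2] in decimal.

Only C[2] changed, to 2. In CBC, a change in C_i garbles P_i and flips the same bit in P_{i+1}. Decrypting the received ciphertext:
P[0]: D(K, 12) = 11; 11 ⊕ 13 = 6.
P[1]: D(K, 13) = 10; 10 ⊕ 12 = 6.
P[2]: D(K, 2) = 5; 5 ⊕ 13 = 8.
Blocks that differ from the original plaintext: P[2].

P[0] = 6, P[1] = 6, P[2] = 8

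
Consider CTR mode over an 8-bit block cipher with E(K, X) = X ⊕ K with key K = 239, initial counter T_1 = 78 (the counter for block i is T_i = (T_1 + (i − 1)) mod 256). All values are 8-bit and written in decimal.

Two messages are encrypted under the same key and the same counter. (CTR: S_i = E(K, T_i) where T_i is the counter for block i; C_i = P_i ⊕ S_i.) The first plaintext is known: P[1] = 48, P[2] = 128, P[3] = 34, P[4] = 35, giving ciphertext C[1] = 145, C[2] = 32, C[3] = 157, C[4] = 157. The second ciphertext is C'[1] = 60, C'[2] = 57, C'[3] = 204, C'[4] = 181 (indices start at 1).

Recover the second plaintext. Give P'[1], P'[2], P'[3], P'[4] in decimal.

P'[1] = 157, P'[2] = 153, P'[3] = 115, P'[4] = 11

In CTR with a reused counter, both messages share the same keystream S_i, so C_i ⊕ C'_i = P_i ⊕ P'_i and thus P'_i = P_i ⊕ C_i ⊕ C'_i.
P'[1]: 48 ⊕ 145 ⊕ 60 = 157.
P'[2]: 128 ⊕ 32 ⊕ 57 = 153.
P'[3]: 34 ⊕ 157 ⊕ 204 = 115.
P'[4]: 35 ⊕ 157 ⊕ 181 = 11.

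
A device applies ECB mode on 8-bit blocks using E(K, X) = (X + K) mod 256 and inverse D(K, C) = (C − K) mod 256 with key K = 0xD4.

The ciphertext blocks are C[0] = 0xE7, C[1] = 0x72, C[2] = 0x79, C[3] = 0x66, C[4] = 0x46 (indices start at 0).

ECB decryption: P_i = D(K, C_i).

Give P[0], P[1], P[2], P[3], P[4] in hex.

P[0]: D(K, 0xE7) = 0x13.
P[1]: D(K, 0x72) = 0x9E.
P[2]: D(K, 0x79) = 0xA5.
P[3]: D(K, 0x66) = 0x92.
P[4]: D(K, 0x46) = 0x72.

P[0] = 0x13, P[1] = 0x9E, P[2] = 0xA5, P[3] = 0x92, P[4] = 0x72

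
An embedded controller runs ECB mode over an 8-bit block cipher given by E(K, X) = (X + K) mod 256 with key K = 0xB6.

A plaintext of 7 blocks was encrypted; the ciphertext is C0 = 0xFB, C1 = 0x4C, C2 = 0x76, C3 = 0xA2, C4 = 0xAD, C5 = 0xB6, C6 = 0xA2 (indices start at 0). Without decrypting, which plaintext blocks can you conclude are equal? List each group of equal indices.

ECB encrypts each block independently with the same key, so equal ciphertext blocks imply equal plaintext blocks.
C3 = C6 = 0xA2, so P3 = P6.

P3 = P6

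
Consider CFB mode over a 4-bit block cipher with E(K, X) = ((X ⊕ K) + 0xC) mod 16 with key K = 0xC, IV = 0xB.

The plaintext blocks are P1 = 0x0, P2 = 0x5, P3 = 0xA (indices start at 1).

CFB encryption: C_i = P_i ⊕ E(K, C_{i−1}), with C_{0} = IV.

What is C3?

C1: E(K, 0xB) = 0x3; 0x0 ⊕ 0x3 = 0x3.
C2: E(K, 0x3) = 0xB; 0x5 ⊕ 0xB = 0xE.
C3: E(K, 0xE) = 0xE; 0xA ⊕ 0xE = 0x4.

C3 = 0x4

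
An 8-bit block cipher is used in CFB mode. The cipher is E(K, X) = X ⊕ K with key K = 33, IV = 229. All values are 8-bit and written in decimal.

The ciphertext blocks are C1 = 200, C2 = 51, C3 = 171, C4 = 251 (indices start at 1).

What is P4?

CFB decryption: P_i = C_i ⊕ E(K, C_{i−1}), with C_{0} = IV.
P4: E(K, 171) = 138; 251 ⊕ 138 = 113.

P4 = 113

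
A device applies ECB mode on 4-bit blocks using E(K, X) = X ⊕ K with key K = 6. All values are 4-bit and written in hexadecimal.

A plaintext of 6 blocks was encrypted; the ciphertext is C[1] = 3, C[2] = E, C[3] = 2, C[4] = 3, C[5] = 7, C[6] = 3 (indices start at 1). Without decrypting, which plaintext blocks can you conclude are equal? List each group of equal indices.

ECB encrypts each block independently with the same key, so equal ciphertext blocks imply equal plaintext blocks.
C[1] = C[4] = C[6] = 3, so P[1] = P[4] = P[6].

P[1] = P[4] = P[6]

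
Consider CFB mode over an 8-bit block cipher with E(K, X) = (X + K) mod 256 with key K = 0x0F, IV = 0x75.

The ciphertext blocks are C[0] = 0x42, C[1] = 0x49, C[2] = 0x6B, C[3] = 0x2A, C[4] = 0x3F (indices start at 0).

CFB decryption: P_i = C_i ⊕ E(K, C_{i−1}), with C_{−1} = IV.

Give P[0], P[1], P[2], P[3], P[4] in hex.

P[0]: E(K, 0x75) = 0x84; 0x42 ⊕ 0x84 = 0xC6.
P[1]: E(K, 0x42) = 0x51; 0x49 ⊕ 0x51 = 0x18.
P[2]: E(K, 0x49) = 0x58; 0x6B ⊕ 0x58 = 0x33.
P[3]: E(K, 0x6B) = 0x7A; 0x2A ⊕ 0x7A = 0x50.
P[4]: E(K, 0x2A) = 0x39; 0x3F ⊕ 0x39 = 0x06.

P[0] = 0xC6, P[1] = 0x18, P[2] = 0x33, P[3] = 0x50, P[4] = 0x06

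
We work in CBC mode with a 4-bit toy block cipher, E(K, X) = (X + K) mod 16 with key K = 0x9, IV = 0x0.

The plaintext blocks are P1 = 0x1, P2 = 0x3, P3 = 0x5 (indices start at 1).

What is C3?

C3 = 0x0

CBC encryption: C_i = E(K, P_i ⊕ C_{i−1}), with C_{0} = IV.
C1: P1 ⊕ 0x0 = 0x1; E(K, 0x1) = 0xA.
C2: P2 ⊕ 0xA = 0x9; E(K, 0x9) = 0x2.
C3: P3 ⊕ 0x2 = 0x7; E(K, 0x7) = 0x0.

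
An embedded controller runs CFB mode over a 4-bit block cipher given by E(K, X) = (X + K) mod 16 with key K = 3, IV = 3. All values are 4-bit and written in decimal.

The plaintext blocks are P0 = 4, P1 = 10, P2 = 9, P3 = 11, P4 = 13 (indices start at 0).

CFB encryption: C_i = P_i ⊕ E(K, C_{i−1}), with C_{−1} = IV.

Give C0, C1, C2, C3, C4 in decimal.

C0 = 2, C1 = 15, C2 = 11, C3 = 5, C4 = 5

C0: E(K, 3) = 6; 4 ⊕ 6 = 2.
C1: E(K, 2) = 5; 10 ⊕ 5 = 15.
C2: E(K, 15) = 2; 9 ⊕ 2 = 11.
C3: E(K, 11) = 14; 11 ⊕ 14 = 5.
C4: E(K, 5) = 8; 13 ⊕ 8 = 5.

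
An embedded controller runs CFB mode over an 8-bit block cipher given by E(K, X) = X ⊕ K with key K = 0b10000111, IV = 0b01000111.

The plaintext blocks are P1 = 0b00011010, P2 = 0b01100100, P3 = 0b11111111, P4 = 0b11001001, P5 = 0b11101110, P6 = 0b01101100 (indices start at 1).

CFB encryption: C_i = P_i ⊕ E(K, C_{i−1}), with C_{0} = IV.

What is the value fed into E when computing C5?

C1: E(K, 0b01000111) = 0b11000000; 0b00011010 ⊕ 0b11000000 = 0b11011010.
C2: E(K, 0b11011010) = 0b01011101; 0b01100100 ⊕ 0b01011101 = 0b00111001.
C3: E(K, 0b00111001) = 0b10111110; 0b11111111 ⊕ 0b10111110 = 0b01000001.
C4: E(K, 0b01000001) = 0b11000110; 0b11001001 ⊕ 0b11000110 = 0b00001111.
C5: E(K, 0b00001111) = 0b10001000; 0b11101110 ⊕ 0b10001000 = 0b01100110.
So the input to E for block 5 is 0b00001111.

0b00001111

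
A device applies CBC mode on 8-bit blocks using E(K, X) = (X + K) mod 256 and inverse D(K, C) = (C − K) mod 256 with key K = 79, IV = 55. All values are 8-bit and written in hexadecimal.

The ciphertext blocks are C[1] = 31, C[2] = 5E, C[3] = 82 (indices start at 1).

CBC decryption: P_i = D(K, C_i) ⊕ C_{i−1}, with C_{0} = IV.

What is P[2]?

P[2]: D(K, 5E) = E5; E5 ⊕ 31 = D4.

P[2] = D4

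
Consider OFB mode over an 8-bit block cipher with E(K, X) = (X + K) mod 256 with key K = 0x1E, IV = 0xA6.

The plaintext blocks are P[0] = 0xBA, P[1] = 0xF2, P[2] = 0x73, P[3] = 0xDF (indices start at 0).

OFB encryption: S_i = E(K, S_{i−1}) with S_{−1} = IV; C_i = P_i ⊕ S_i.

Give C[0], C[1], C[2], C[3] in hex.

C[0]: S = E(K, 0xA6) = 0xC4; 0xBA ⊕ 0xC4 = 0x7E.
C[1]: S = E(K, 0xC4) = 0xE2; 0xF2 ⊕ 0xE2 = 0x10.
C[2]: S = E(K, 0xE2) = 0x00; 0x73 ⊕ 0x00 = 0x73.
C[3]: S = E(K, 0x00) = 0x1E; 0xDF ⊕ 0x1E = 0xC1.

C[0] = 0x7E, C[1] = 0x10, C[2] = 0x73, C[3] = 0xC1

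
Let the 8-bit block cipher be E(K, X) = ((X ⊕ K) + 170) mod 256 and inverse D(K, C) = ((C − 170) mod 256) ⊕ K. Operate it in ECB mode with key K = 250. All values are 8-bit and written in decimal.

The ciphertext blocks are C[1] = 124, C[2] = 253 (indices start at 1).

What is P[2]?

P[2] = 169

ECB decryption: P_i = D(K, C_i).
P[2]: D(K, 253) = 169.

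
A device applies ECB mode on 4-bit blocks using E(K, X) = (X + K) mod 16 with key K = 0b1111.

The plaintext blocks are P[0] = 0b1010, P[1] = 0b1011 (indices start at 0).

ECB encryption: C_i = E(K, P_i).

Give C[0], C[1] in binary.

C[0] = 0b1001, C[1] = 0b1010

C[0]: E(K, 0b1010) = 0b1001.
C[1]: E(K, 0b1011) = 0b1010.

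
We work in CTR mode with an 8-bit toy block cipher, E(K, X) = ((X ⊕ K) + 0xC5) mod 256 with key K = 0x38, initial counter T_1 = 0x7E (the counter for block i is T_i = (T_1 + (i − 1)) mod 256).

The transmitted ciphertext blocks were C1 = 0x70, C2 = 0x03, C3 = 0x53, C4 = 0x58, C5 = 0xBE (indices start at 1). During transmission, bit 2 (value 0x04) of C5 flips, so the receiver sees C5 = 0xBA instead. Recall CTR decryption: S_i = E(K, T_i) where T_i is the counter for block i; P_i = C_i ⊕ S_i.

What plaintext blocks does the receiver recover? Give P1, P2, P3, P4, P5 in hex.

P1 = 0x7B, P2 = 0x0F, P3 = 0x2E, P4 = 0x26, P5 = 0xC5

Only C5 changed, to 0xBA. In CTR, a change in C_i flips the same bit in P_i only; the keystream is unaffected. Decrypting the received ciphertext:
P1: T = 0x7E, S = E(K, T) = 0x0B; 0x70 ⊕ 0x0B = 0x7B.
P2: T = 0x7F, S = E(K, T) = 0x0C; 0x03 ⊕ 0x0C = 0x0F.
P3: T = 0x80, S = E(K, T) = 0x7D; 0x53 ⊕ 0x7D = 0x2E.
P4: T = 0x81, S = E(K, T) = 0x7E; 0x58 ⊕ 0x7E = 0x26.
P5: T = 0x82, S = E(K, T) = 0x7F; 0xBA ⊕ 0x7F = 0xC5.
Blocks that differ from the original plaintext: P5.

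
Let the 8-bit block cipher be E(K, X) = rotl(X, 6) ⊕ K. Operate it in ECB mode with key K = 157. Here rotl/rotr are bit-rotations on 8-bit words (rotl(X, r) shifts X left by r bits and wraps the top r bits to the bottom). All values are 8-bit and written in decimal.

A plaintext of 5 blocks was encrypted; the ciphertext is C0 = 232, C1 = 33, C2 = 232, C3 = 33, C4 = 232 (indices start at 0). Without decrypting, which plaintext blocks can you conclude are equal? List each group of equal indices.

ECB encrypts each block independently with the same key, so equal ciphertext blocks imply equal plaintext blocks.
C0 = C2 = C4 = 232, so P0 = P2 = P4.
C1 = C3 = 33, so P1 = P3.

P0 = P2 = P4; P1 = P3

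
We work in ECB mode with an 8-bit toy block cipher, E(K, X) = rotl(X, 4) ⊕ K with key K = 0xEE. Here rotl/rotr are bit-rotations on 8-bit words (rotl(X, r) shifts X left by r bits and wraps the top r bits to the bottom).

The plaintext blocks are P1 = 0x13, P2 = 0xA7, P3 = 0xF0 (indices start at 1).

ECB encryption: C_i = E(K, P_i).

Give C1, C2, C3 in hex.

C1: E(K, 0x13) = 0xDF.
C2: E(K, 0xA7) = 0x94.
C3: E(K, 0xF0) = 0xE1.

C1 = 0xDF, C2 = 0x94, C3 = 0xE1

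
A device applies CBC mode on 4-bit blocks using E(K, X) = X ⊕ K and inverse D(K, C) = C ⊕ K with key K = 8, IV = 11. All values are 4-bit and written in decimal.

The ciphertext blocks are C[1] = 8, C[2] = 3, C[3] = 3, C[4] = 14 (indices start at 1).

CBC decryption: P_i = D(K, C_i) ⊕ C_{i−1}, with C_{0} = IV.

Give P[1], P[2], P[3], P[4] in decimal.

P[1]: D(K, 8) = 0; 0 ⊕ 11 = 11.
P[2]: D(K, 3) = 11; 11 ⊕ 8 = 3.
P[3]: D(K, 3) = 11; 11 ⊕ 3 = 8.
P[4]: D(K, 14) = 6; 6 ⊕ 3 = 5.

P[1] = 11, P[2] = 3, P[3] = 8, P[4] = 5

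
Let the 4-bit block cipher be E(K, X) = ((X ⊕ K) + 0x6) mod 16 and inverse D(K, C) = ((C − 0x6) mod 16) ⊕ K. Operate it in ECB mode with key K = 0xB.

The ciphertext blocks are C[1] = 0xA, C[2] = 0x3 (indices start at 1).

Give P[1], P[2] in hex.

ECB decryption: P_i = D(K, C_i).
P[1]: D(K, 0xA) = 0xF.
P[2]: D(K, 0x3) = 0x6.

P[1] = 0xF, P[2] = 0x6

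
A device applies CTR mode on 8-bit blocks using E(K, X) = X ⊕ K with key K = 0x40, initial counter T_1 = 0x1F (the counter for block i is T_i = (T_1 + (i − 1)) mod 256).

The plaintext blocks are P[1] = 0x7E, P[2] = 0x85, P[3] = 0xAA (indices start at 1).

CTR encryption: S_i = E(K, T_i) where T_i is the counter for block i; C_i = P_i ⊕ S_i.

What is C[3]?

C[1]: T = 0x1F, S = E(K, T) = 0x5F; 0x7E ⊕ 0x5F = 0x21.
C[2]: T = 0x20, S = E(K, T) = 0x60; 0x85 ⊕ 0x60 = 0xE5.
C[3]: T = 0x21, S = E(K, T) = 0x61; 0xAA ⊕ 0x61 = 0xCB.

C[3] = 0xCB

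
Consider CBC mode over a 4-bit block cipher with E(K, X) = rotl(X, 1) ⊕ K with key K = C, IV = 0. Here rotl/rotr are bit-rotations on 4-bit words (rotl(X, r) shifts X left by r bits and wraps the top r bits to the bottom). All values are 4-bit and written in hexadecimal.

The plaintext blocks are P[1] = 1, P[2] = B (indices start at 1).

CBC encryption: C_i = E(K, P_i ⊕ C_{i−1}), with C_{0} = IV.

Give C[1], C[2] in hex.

C[1] = E, C[2] = 6

C[1]: P[1] ⊕ 0 = 1; E(K, 1) = E.
C[2]: P[2] ⊕ E = 5; E(K, 5) = 6.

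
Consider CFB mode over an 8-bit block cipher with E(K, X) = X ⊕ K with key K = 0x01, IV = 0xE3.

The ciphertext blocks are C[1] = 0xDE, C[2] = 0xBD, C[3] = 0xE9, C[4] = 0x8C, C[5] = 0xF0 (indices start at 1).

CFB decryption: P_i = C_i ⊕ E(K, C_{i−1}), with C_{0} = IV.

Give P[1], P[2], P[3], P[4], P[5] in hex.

P[1] = 0x3C, P[2] = 0x62, P[3] = 0x55, P[4] = 0x64, P[5] = 0x7D

P[1]: E(K, 0xE3) = 0xE2; 0xDE ⊕ 0xE2 = 0x3C.
P[2]: E(K, 0xDE) = 0xDF; 0xBD ⊕ 0xDF = 0x62.
P[3]: E(K, 0xBD) = 0xBC; 0xE9 ⊕ 0xBC = 0x55.
P[4]: E(K, 0xE9) = 0xE8; 0x8C ⊕ 0xE8 = 0x64.
P[5]: E(K, 0x8C) = 0x8D; 0xF0 ⊕ 0x8D = 0x7D.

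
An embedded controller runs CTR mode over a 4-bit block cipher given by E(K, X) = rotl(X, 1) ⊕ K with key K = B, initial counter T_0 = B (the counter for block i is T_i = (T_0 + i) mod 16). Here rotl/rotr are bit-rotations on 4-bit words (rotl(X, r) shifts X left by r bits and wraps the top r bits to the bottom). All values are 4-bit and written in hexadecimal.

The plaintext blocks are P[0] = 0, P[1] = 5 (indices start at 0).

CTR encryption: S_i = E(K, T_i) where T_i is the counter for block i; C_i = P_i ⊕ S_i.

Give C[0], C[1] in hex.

C[0] = C, C[1] = 7

C[0]: T = B, S = E(K, T) = C; 0 ⊕ C = C.
C[1]: T = C, S = E(K, T) = 2; 5 ⊕ 2 = 7.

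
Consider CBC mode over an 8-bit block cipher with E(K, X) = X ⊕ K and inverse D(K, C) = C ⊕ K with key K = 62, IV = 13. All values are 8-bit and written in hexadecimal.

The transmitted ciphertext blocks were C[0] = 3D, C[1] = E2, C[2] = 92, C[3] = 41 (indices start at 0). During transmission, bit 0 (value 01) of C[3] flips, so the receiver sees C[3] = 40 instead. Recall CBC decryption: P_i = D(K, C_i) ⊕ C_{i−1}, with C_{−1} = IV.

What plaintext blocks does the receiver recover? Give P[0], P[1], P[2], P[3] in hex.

Only C[3] changed, to 40. In CBC, a change in C_i garbles P_i and flips the same bit in P_{i+1}. Decrypting the received ciphertext:
P[0]: D(K, 3D) = 5F; 5F ⊕ 13 = 4C.
P[1]: D(K, E2) = 80; 80 ⊕ 3D = BD.
P[2]: D(K, 92) = F0; F0 ⊕ E2 = 12.
P[3]: D(K, 40) = 22; 22 ⊕ 92 = B0.
Blocks that differ from the original plaintext: P[3].

P[0] = 4C, P[1] = BD, P[2] = 12, P[3] = B0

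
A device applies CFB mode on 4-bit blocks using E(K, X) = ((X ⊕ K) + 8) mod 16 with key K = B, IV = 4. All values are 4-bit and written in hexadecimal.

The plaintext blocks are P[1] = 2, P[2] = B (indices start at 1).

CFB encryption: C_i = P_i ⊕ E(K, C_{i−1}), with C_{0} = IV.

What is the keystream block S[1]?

7

C[1]: E(K, 4) = 7; 2 ⊕ 7 = 5.
So S[1] = 7.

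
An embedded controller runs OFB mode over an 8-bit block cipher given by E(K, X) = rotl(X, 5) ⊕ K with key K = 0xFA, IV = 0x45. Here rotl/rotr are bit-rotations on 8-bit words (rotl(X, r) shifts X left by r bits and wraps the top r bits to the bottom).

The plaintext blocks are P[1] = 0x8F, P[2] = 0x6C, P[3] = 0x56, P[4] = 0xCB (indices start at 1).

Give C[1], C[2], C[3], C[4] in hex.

C[1] = 0xDD, C[2] = 0xDC, C[3] = 0xBA, C[4] = 0xAC

OFB encryption: S_i = E(K, S_{i−1}) with S_{0} = IV; C_i = P_i ⊕ S_i.
C[1]: S = E(K, 0x45) = 0x52; 0x8F ⊕ 0x52 = 0xDD.
C[2]: S = E(K, 0x52) = 0xB0; 0x6C ⊕ 0xB0 = 0xDC.
C[3]: S = E(K, 0xB0) = 0xEC; 0x56 ⊕ 0xEC = 0xBA.
C[4]: S = E(K, 0xEC) = 0x67; 0xCB ⊕ 0x67 = 0xAC.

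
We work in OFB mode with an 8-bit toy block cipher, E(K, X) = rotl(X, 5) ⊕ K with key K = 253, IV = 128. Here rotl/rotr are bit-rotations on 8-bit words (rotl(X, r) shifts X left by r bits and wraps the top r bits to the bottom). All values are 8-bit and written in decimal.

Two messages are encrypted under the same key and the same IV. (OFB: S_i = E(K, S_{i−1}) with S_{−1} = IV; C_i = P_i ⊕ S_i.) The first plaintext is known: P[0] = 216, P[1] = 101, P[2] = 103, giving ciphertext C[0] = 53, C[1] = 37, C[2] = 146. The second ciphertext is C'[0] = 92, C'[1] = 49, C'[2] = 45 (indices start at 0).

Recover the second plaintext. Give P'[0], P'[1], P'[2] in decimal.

In OFB with a reused IV, both messages share the same keystream S_i, so C_i ⊕ C'_i = P_i ⊕ P'_i and thus P'_i = P_i ⊕ C_i ⊕ C'_i.
P'[0]: 216 ⊕ 53 ⊕ 92 = 177.
P'[1]: 101 ⊕ 37 ⊕ 49 = 113.
P'[2]: 103 ⊕ 146 ⊕ 45 = 216.

P'[0] = 177, P'[1] = 113, P'[2] = 216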